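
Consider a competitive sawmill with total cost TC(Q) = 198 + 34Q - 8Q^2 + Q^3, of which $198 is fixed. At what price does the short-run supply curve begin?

$18 per unit

The firm shuts down when price falls below the minimum of average variable cost. AVC = VC/Q = 34 - 8Q + Q^2.
At the minimum of AVC, MC = AVC. MC = 34 - 16Q + 3Q^2; setting MC = AVC gives 2Q^2 - 8Q = 0, so Q = 4. min AVC = 18.
For P < $18 the firm produces nothing.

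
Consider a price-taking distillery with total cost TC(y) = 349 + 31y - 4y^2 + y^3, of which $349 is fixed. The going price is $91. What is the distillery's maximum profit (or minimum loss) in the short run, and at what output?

Profit = -$61 at y = 6

AVC = 31 - 4y + y^2; min AVC = $27 at y = 2. Since P = $91 ≥ min AVC, the firm produces.
MC = 31 - 8y + 3y^2. Setting P = MC and taking the root on the rising branch gives y* = 6.
TR = 91·6 = 546. TC = 349 + 258 = 607. Profit = 546 − 607 = -$61.
Shutting down would mean losing the fixed cost of $349, so operating at a loss of $61 is better by $288.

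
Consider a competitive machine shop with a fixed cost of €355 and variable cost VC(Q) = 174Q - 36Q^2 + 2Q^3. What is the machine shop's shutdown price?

€12 per unit

The shutdown price is the minimum of AVC. VC = 174Q - 36Q^2 + 2Q^3, so AVC = 174 - 36Q + 2Q^2.
At the minimum of AVC, MC = AVC. MC = 174 - 72Q + 6Q^2; setting MC = AVC gives 4Q^2 - 36Q = 0, so Q = 9. min AVC = 12.
So the shutdown price is €12.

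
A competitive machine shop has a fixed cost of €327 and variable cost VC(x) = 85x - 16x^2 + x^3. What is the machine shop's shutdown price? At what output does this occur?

€21 per unit, at x = 8

Short-run supply begins at min AVC. From VC = 85x - 16x^2 + x^3, AVC = 85 - 16x + x^2.
At the minimum of AVC, MC = AVC. MC = 85 - 32x + 3x^2; setting MC = AVC gives 2x^2 - 16x = 0, so x = 8. min AVC = 21.
For P < €21 the firm produces nothing.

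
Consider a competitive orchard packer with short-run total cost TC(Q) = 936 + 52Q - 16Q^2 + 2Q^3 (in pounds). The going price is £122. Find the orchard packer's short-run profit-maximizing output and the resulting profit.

AVC = 52 - 16Q + 2Q^2 has its minimum £20 at Q = 4; price £122 clears that bar, so the firm operates.
With MC = 52 - 32Q + 6Q^2, P = MC on the upward-sloping part at Q* = 7.
TR = 122·7 = 854. TC = 936 + 266 = 1202. Profit = 854 − 1202 = -£348.
That loss of £348 beats the £936 the firm would lose by shutting down; producing recovers £588 of fixed cost.

Profit = -£348 at Q = 7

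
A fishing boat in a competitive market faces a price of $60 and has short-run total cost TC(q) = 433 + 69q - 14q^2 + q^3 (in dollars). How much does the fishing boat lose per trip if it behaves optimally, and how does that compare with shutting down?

Profit = -$109 at q = 9

AVC = 69 - 14q + q^2; min AVC = $20 at q = 7. Since P = $60 ≥ min AVC, the firm produces.
With MC = 69 - 28q + 3q^2, P = MC on the upward-sloping part at q* = 9.
TR = 60·9 = 540. TC = 433 + 216 = 649. Profit = 540 − 649 = -$109.
By producing, the firm covers all variable cost plus $324 of fixed cost; shutting down would lose the full $433.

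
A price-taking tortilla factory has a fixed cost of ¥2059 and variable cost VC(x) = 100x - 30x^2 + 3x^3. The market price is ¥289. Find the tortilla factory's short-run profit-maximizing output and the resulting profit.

Profit = -¥115 at x = 9

AVC = 100 - 30x + 3x^2; min AVC = ¥25 at x = 5. Since P = ¥289 ≥ min AVC, the firm produces.
With MC = 100 - 60x + 9x^2, P = MC on the upward-sloping part at x* = 9.
TR = 289·9 = 2601. TC = 2059 + 657 = 2716. Profit = 2601 − 2716 = -¥115.
By producing, the firm covers all variable cost plus ¥1944 of fixed cost; shutting down would lose the full ¥2059.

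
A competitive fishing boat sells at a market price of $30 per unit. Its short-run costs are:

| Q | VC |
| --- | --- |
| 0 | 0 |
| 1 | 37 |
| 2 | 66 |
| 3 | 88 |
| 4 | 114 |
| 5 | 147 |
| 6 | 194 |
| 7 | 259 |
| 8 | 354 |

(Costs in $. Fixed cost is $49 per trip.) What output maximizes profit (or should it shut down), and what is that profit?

Q = 4; profit = -$43

Profit at each row (π = 30Q − TC): Q=0: -49; Q=1: -56; Q=2: -55; Q=3: -47; Q=4: -43; Q=5: -46; Q=6: -63; Q=7: -98; Q=8: -163.
Profit is maximized at Q = 4. AVC there is 114/4 = $28.50 ≤ P, so producing beats shutting down (which would give -$49).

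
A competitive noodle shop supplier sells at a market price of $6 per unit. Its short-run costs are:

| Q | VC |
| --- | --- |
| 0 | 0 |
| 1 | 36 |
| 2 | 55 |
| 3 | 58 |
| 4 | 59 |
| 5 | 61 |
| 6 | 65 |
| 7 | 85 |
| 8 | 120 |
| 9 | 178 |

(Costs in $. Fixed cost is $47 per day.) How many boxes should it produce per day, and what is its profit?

Tabulate TR − TC: Q=0: -47; Q=1: -77; Q=2: -90; Q=3: -87; Q=4: -82; Q=5: -78; Q=6: -76; Q=7: -90; Q=8: -119; Q=9: -171.
Profit is highest at Q = 0. Equivalently, the lowest AVC in the table is 65/6 ≈ $10.83 at Q = 6, and P = $6 falls below it — price never covers variable cost, so the firm shuts down and loses only its fixed cost.

Q = 0 (shut down); profit = -$47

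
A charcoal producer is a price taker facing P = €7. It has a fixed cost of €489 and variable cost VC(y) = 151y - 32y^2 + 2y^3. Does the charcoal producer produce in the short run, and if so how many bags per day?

Strip out fixed cost: VC = 151y - 32y^2 + 2y^3. Then AVC = 151 - 32y + 2y^2 and MC = 151 - 64y + 6y^2.
The AVC parabola has its vertex at y = 32/4 = 8, where AVC = 151 - 32·8 + 2·8^2 = €23.
P = €7 lies below min AVC = €23; no output level covers variable cost.
Shutting down limits the loss to fixed cost, €489.

Shut down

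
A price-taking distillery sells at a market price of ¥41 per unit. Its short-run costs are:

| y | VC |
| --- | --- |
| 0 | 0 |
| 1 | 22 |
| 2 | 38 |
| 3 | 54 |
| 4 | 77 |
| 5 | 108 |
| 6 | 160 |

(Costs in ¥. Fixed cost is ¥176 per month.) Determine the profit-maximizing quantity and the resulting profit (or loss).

y = 5; profit = -¥79

Profit at each row (π = 41y − TC): y=0: -176; y=1: -157; y=2: -132; y=3: -107; y=4: -89; y=5: -79; y=6: -90.
Profit is maximized at y = 5. AVC there is 108/5 = ¥21.60 ≤ P, so producing beats shutting down (which would give -¥176).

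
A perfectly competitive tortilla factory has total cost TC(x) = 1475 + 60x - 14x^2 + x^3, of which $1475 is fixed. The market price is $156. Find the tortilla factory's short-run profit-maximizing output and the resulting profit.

AVC = 60 - 14x + x^2; min AVC = $11 at x = 7. Since P = $156 ≥ min AVC, the firm produces.
MC = 60 - 28x + 3x^2. Setting P = MC and taking the root on the rising branch gives x* = 12.
TR = 156·12 = 1872. TC = 1475 + 432 = 1907. Profit = 1872 − 1907 = -$35.
Shutting down would mean losing the fixed cost of $1475, so operating at a loss of $35 is better by $1440.

Profit = -$35 at x = 12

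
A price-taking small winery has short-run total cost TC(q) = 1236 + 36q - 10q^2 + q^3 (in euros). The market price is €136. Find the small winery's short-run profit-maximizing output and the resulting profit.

AVC = 36 - 10q + q^2; min AVC = €11 at q = 5. Since P = €136 ≥ min AVC, the firm produces.
MC = 36 - 20q + 3q^2. Setting P = MC and taking the root on the rising branch gives q* = 10.
TR = 136·10 = 1360. TC = 1236 + 360 = 1596. Profit = 1360 − 1596 = -€236.
That loss of €236 beats the €1236 the firm would lose by shutting down; producing recovers €1000 of fixed cost.

Profit = -€236 at q = 10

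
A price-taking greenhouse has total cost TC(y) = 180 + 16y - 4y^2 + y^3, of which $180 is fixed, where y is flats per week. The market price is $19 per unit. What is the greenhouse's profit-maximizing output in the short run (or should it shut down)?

Variable cost is VC = 16y - 4y^2 + y^3, so AVC = VC/y = 16 - 4y + y^2 and MC = dTC/dy = 16 - 8y + 3y^2.
The AVC parabola has its vertex at y = 4/2 = 2, where AVC = 16 - 4·2 + 2^2 = $12.
P = $19 exceeds min AVC = $12, so the firm stays open.
Solving P = MC: -3 - 8y + 3y^2 = 0 ⇒ y = -1/3 or 3. On the upward-sloping branch, y* = 3.
Check: AVC at y = 3 is $13 ≤ P, so revenue covers variable cost.
Profit = P·y − TC = 19·3 − 219 = -$162, a loss, but smaller than the $180 fixed cost the firm would lose by shutting down.

Produce at y = 3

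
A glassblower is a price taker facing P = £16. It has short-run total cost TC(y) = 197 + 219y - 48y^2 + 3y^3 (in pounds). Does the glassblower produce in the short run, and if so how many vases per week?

From TC, MC = TC'(y) = 219 - 96y + 9y^2 and AVC = VC/y = 219 - 48y + 3y^2.
The AVC parabola has its vertex at y = 48/6 = 8, where AVC = 219 - 48·8 + 3·8^2 = £27.
With P < min AVC (£16 < £27), every unit sold adds to the loss.
The firm minimizes its loss by shutting down and losing only its fixed cost of £197.

Shut down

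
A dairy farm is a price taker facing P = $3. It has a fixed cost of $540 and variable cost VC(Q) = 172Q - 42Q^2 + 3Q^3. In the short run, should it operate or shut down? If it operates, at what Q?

Shut down

Variable cost is VC = 172Q - 42Q^2 + 3Q^3, so AVC = VC/Q = 172 - 42Q + 3Q^2 and MC = dTC/dQ = 172 - 84Q + 9Q^2.
The AVC parabola has its vertex at Q = 42/6 = 7, where AVC = 172 - 42·7 + 3·7^2 = $25.
P = $3 lies below min AVC = $25; no output level covers variable cost.
Best response: produce nothing and absorb the $540 fixed cost.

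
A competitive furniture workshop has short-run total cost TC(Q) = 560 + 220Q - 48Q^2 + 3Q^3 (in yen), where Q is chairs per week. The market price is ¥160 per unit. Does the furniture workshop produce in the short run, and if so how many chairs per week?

Produce at Q = 10

Variable cost is VC = 220Q - 48Q^2 + 3Q^3, so AVC = VC/Q = 220 - 48Q + 3Q^2 and MC = dTC/dQ = 220 - 96Q + 9Q^2.
The AVC parabola has its vertex at Q = 48/6 = 8, where AVC = 220 - 48·8 + 3·8^2 = ¥28.
Since P = ¥160 ≥ min AVC = ¥28, price covers variable cost and the firm should produce.
P = MC gives 60 - 96Q + 9Q^2 = 0, with roots 2/3 and 10. Take the larger (rising MC): Q* = 10.
Check: AVC at Q = 10 is ¥40 ≤ P, so revenue covers variable cost.
Profit = P·Q − TC = 160·10 − 960 = ¥640.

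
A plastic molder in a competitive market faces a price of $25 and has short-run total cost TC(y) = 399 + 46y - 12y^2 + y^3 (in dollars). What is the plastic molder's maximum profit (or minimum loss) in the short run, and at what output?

AVC = 46 - 12y + y^2 has its minimum $10 at y = 6; price $25 clears that bar, so the firm operates.
MC = 46 - 24y + 3y^2. Setting P = MC and taking the root on the rising branch gives y* = 7.
TR = 25·7 = 175. TC = 399 + 77 = 476. Profit = 175 − 476 = -$301.
By producing, the firm covers all variable cost plus $98 of fixed cost; shutting down would lose the full $399.

Profit = -$301 at y = 7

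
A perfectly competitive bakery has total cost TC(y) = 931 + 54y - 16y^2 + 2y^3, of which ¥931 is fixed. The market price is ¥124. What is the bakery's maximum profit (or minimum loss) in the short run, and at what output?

AVC = 54 - 16y + 2y^2; min AVC = ¥22 at y = 4. Since P = ¥124 ≥ min AVC, the firm produces.
MC = 54 - 32y + 6y^2. Setting P = MC and taking the root on the rising branch gives y* = 7.
TR = 124·7 = 868. TC = 931 + 280 = 1211. Profit = 868 − 1211 = -¥343.
Shutting down would mean losing the fixed cost of ¥931, so operating at a loss of ¥343 is better by ¥588.

Profit = -¥343 at y = 7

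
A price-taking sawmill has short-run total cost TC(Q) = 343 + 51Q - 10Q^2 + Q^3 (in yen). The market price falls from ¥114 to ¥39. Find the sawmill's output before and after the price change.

MC = 51 - 20Q + 3Q^2; the shutdown threshold is min AVC = ¥26 (at Q = 5).
At P = ¥114 ≥ min AVC, set P = MC on the rising branch: Q = 9.
At P = ¥39 ≥ min AVC, set P = MC: Q = 6. The firm stays open but cuts output.

Output falls from 9 to 6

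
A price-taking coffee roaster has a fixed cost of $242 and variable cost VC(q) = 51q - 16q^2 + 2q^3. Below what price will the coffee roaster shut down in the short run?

The firm shuts down when price falls below the minimum of average variable cost. AVC = VC/q = 51 - 16q + 2q^2.
At the minimum of AVC, MC = AVC. MC = 51 - 32q + 6q^2; setting MC = AVC gives 4q^2 - 16q = 0, so q = 4. min AVC = 19.
The firm shuts down for any P below $19.

$19 per unit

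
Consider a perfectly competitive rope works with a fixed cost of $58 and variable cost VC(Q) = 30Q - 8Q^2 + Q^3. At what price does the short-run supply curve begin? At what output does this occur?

The shutdown price is the minimum of AVC. VC = 30Q - 8Q^2 + Q^3, so AVC = 30 - 8Q + Q^2.
At the minimum of AVC, MC = AVC. MC = 30 - 16Q + 3Q^2; setting MC = AVC gives 2Q^2 - 8Q = 0, so Q = 4. min AVC = 14.
So the shutdown price is $14.

$14 per unit, at Q = 4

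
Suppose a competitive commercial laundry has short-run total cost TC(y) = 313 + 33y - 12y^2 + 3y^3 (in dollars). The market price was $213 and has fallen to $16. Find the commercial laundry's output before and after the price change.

AVC = 33 - 12y + 3y^2, minimized at y = 2 where min AVC = $21. MC = 33 - 24y + 9y^2.
With P = $213 above the shutdown price, P = MC gives y = 6.
At P = $16 < min AVC = $21, price no longer covers variable cost at any output, so the firm shuts down: y = 0.

Output falls from 6 to 0 (the firm shuts down)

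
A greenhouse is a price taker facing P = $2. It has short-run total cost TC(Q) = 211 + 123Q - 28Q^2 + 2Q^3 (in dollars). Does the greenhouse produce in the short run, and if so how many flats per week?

Variable cost is VC = 123Q - 28Q^2 + 2Q^3, so AVC = VC/Q = 123 - 28Q + 2Q^2 and MC = dTC/dQ = 123 - 56Q + 6Q^2.
AVC hits its minimum where MC = AVC, at Q = 7, giving min AVC = 123 - 28·7 + 2·7^2 = $25.
Since P = $2 < min AVC = $25, price fails to cover variable cost at any output.
Shutting down limits the loss to fixed cost, $211.

Shut down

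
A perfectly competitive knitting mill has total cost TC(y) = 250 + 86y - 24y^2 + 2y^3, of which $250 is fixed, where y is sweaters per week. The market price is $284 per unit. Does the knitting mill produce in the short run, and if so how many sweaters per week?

Produce at y = 11

Strip out fixed cost: VC = 86y - 24y^2 + 2y^3. Then AVC = 86 - 24y + 2y^2 and MC = 86 - 48y + 6y^2.
The AVC parabola has its vertex at y = 24/4 = 6, where AVC = 86 - 24·6 + 2·6^2 = $14.
P = $284 exceeds min AVC = $14, so the firm stays open.
Set P = MC: 284 = 86 - 48y + 6y^2 → -198 - 48y + 6y^2 = 0. The roots are y = -3 and y = 11; the profit-maximizing output is on the rising part of MC, so y* = 11.
Check: AVC at y = 11 is $64 ≤ P, so revenue covers variable cost.
Profit = P·y − TC = 284·11 − 954 = $2170.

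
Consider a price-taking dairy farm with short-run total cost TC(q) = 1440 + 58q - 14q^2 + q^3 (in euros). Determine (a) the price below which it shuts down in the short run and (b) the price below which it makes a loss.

Shutdown price = €9; break-even price = €154

AVC = 58 - 14q + q^2; minimized at q = 7, giving min AVC = €9. That is the shutdown price.
ATC = 1440/q + 58 - 14q + q^2. Setting dATC/dq = −1440/q^2 − 14 + 2q = 0 gives q = 12 (since 2·12^3 − 14·12^2 = 1440).
min ATC = 1440/12 + 58 − 14·12 + 12^2 = €154. That is the break-even price.
Between these two prices the firm operates at a loss; above €154 it earns a profit.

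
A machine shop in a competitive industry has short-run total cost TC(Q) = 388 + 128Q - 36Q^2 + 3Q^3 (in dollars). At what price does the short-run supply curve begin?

Short-run supply begins at min AVC. From VC = 128Q - 36Q^2 + 3Q^3, AVC = 128 - 36Q + 3Q^2.
At the minimum of AVC, MC = AVC. MC = 128 - 72Q + 9Q^2; setting MC = AVC gives 6Q^2 - 36Q = 0, so Q = 6. min AVC = 20.
For P < $20 the firm produces nothing.

$20 per unit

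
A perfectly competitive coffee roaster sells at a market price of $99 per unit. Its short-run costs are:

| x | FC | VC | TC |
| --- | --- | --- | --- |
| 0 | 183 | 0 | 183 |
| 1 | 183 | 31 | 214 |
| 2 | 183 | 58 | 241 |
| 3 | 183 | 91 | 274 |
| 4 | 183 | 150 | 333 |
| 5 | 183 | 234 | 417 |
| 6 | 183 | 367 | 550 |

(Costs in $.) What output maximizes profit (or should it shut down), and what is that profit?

x = 5; profit = $78

Tabulate TR − TC: x=0: -183; x=1: -115; x=2: -43; x=3: 23; x=4: 63; x=5: 78; x=6: 44.
Profit is maximized at x = 5. AVC there is 234/5 = $46.80 ≤ P, so producing beats shutting down (which would give -$183).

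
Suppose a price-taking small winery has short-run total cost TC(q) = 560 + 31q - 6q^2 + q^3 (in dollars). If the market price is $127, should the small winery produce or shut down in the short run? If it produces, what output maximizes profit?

Variable cost is VC = 31q - 6q^2 + q^3, so AVC = VC/q = 31 - 6q + q^2 and MC = dTC/dq = 31 - 12q + 3q^2.
AVC is minimized where dAVC/dq = -6 + 2q = 0, at q = 3; min AVC = 31 - 6·3 + 3^2 = $22.
Since P = $127 ≥ min AVC = $22, price covers variable cost and the firm should produce.
Solving P = MC: -96 - 12q + 3q^2 = 0 ⇒ q = -4 or 8. On the upward-sloping branch, q* = 8.
Check: AVC at q = 8 is $47 ≤ P, so revenue covers variable cost.
Profit = P·q − TC = 127·8 − 936 = $80.

Produce at q = 8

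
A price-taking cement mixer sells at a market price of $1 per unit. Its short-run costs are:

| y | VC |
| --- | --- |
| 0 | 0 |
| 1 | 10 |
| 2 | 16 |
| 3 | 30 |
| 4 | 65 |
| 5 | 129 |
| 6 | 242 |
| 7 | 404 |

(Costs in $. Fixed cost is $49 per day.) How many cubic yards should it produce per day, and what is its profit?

y = 0 (shut down); profit = -$49

Tabulate TR − TC: y=0: -49; y=1: -58; y=2: -63; y=3: -76; y=4: -110; y=5: -173; y=6: -285; y=7: -446.
Profit is highest at y = 0. Equivalently, the lowest AVC in the table is 16/2 ≈ $8 at y = 2, and P = $1 falls below it — price never covers variable cost, so the firm shuts down and loses only its fixed cost.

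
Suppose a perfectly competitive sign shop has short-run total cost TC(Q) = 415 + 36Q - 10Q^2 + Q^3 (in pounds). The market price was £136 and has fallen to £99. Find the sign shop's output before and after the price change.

MC = 36 - 20Q + 3Q^2; the shutdown threshold is min AVC = £11 (at Q = 5).
At P = £136 ≥ min AVC, set P = MC on the rising branch: Q = 10.
At P = £99 ≥ min AVC, set P = MC: Q = 9. The firm stays open but cuts output.

Output falls from 10 to 9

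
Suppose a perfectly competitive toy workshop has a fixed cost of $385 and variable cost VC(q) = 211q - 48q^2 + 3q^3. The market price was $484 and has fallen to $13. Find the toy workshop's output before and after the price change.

Output falls from 13 to 0 (the firm shuts down)

AVC = 211 - 48q + 3q^2, minimized at q = 8 where min AVC = $19. MC = 211 - 96q + 9q^2.
With P = $484 above the shutdown price, P = MC gives q = 13.
At P = $13 < min AVC = $19, price no longer covers variable cost at any output, so the firm shuts down: q = 0.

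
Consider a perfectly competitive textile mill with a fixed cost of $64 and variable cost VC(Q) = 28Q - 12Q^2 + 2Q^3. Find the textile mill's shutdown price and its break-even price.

Shutdown price = min AVC. AVC = 28 - 12Q + 2Q^2, with vertex at Q = 3 and minimum $10.
ATC = 64/Q + 28 - 12Q + 2Q^2. Setting dATC/dQ = −64/Q^2 − 12 + 4Q = 0 gives Q = 4 (since 4·4^3 − 12·4^2 = 64).
min ATC = 64/4 + 28 − 12·4 + 2·4^2 = $28. That is the break-even price.
Between these two prices the firm operates at a loss; above $28 it earns a profit.

Shutdown price = $10; break-even price = $28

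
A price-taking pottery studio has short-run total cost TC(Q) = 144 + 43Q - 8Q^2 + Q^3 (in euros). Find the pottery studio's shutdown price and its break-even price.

Shutdown price = min AVC. AVC = 43 - 8Q + Q^2, with vertex at Q = 4 and minimum €27.
ATC = 144/Q + 43 - 8Q + Q^2. Setting dATC/dQ = −144/Q^2 − 8 + 2Q = 0 gives Q = 6 (since 2·6^3 − 8·6^2 = 144).
min ATC = 144/6 + 43 − 8·6 + 6^2 = €55. That is the break-even price.
Between these two prices the firm operates at a loss; above €55 it earns a profit.

Shutdown price = €27; break-even price = €55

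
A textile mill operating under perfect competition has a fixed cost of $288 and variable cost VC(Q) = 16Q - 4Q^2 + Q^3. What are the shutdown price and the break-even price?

Shutdown price = $12; break-even price = $76

Shutdown price = min AVC. AVC = 16 - 4Q + Q^2, with vertex at Q = 2 and minimum $12.
ATC = 288/Q + 16 - 4Q + Q^2. Setting dATC/dQ = −288/Q^2 − 4 + 2Q = 0 gives Q = 6 (since 2·6^3 − 4·6^2 = 288).
min ATC = 288/6 + 16 − 4·6 + 6^2 = $76. That is the break-even price.
Between these two prices the firm operates at a loss; above $76 it earns a profit.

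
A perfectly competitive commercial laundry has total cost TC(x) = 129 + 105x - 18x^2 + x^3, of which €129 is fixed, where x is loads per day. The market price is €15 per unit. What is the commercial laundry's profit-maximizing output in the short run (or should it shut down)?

Variable cost is VC = 105x - 18x^2 + x^3, so AVC = VC/x = 105 - 18x + x^2 and MC = dTC/dx = 105 - 36x + 3x^2.
AVC is minimized where dAVC/dx = -18 + 2x = 0, at x = 9; min AVC = 105 - 18·9 + 9^2 = €24.
P = €15 lies below min AVC = €24; no output level covers variable cost.
Shutting down limits the loss to fixed cost, €129.

Shut down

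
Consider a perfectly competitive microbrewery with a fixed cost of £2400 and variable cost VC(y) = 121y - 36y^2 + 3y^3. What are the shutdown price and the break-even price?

Shutdown price = £13; break-even price = £301

AVC = 121 - 36y + 3y^2; minimized at y = 6, giving min AVC = £13. That is the shutdown price.
ATC = 2400/y + 121 - 36y + 3y^2. Setting dATC/dy = −2400/y^2 − 36 + 6y = 0 gives y = 10 (since 6·10^3 − 36·10^2 = 2400).
min ATC = 2400/10 + 121 − 36·10 + 3·10^2 = £301. That is the break-even price.
Between these two prices the firm operates at a loss; above £301 it earns a profit.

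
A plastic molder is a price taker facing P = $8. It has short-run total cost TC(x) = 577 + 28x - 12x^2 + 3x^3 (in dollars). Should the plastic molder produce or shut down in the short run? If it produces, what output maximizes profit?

Shut down

Variable cost is VC = 28x - 12x^2 + 3x^3, so AVC = VC/x = 28 - 12x + 3x^2 and MC = dTC/dx = 28 - 24x + 9x^2.
The AVC parabola has its vertex at x = 12/6 = 2, where AVC = 28 - 12·2 + 3·2^2 = $16.
Since P = $8 < min AVC = $16, price fails to cover variable cost at any output.
Shutting down limits the loss to fixed cost, $577.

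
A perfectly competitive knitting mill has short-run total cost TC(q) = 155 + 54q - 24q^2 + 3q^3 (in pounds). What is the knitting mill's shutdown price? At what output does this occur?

The shutdown price is the minimum of AVC. VC = 54q - 24q^2 + 3q^3, so AVC = 54 - 24q + 3q^2.
dAVC/dq = -24 + 6q = 0 gives q = 4. min AVC = 54 - 24·4 + 3·4^2 = 6.
For P < £6 the firm produces nothing.

£6 per unit, at q = 4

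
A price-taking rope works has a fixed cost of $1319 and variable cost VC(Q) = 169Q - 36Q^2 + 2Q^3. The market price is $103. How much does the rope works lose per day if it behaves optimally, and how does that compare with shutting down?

Profit = -$351 at Q = 11

AVC = 169 - 36Q + 2Q^2; min AVC = $7 at Q = 9. Since P = $103 ≥ min AVC, the firm produces.
MC = 169 - 72Q + 6Q^2. Setting P = MC and taking the root on the rising branch gives Q* = 11.
TR = 103·11 = 1133. TC = 1319 + 165 = 1484. Profit = 1133 − 1484 = -$351.
Shutting down would mean losing the fixed cost of $1319, so operating at a loss of $351 is better by $968.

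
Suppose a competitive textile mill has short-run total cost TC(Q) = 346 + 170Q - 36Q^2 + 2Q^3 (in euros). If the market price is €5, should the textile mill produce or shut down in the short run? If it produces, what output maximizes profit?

From TC, MC = TC'(Q) = 170 - 72Q + 6Q^2 and AVC = VC/Q = 170 - 36Q + 2Q^2.
AVC is minimized where dAVC/dQ = -36 + 4Q = 0, at Q = 9; min AVC = 170 - 36·9 + 2·9^2 = €8.
Since P = €5 < min AVC = €8, price fails to cover variable cost at any output.
Shutting down limits the loss to fixed cost, €346.

Shut down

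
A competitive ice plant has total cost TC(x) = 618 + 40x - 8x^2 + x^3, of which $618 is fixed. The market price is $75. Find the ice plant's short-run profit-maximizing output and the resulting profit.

AVC = 40 - 8x + x^2; min AVC = $24 at x = 4. Since P = $75 ≥ min AVC, the firm produces.
With MC = 40 - 16x + 3x^2, P = MC on the upward-sloping part at x* = 7.
TR = 75·7 = 525. TC = 618 + 231 = 849. Profit = 525 − 849 = -$324.
By producing, the firm covers all variable cost plus $294 of fixed cost; shutting down would lose the full $618.

Profit = -$324 at x = 7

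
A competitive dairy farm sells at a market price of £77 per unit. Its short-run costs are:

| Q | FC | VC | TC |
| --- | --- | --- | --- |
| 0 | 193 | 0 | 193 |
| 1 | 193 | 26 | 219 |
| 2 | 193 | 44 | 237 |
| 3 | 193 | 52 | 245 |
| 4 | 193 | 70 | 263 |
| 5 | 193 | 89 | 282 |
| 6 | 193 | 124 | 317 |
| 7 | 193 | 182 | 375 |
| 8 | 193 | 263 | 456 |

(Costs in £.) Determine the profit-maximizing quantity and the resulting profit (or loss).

Q = 7; profit = £164

Compute π = P·Q − TC at each output: Q=0: -193; Q=1: -142; Q=2: -83; Q=3: -14; Q=4: 45; Q=5: 103; Q=6: 145; Q=7: 164; Q=8: 160.
Profit is maximized at Q = 7. AVC there is 182/7 = £26 ≤ P, so producing beats shutting down (which would give -£193).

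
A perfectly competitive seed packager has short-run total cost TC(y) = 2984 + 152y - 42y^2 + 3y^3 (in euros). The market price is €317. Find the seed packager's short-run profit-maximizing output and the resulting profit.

AVC = 152 - 42y + 3y^2 has its minimum €5 at y = 7; price €317 clears that bar, so the firm operates.
With MC = 152 - 84y + 9y^2, P = MC on the upward-sloping part at y* = 11.
TR = 317·11 = 3487. TC = 2984 + 583 = 3567. Profit = 3487 − 3567 = -€80.
Shutting down would mean losing the fixed cost of €2984, so operating at a loss of €80 is better by €2904.

Profit = -€80 at y = 11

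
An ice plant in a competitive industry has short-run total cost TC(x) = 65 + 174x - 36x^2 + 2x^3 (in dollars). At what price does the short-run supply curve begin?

The firm shuts down when price falls below the minimum of average variable cost. AVC = VC/x = 174 - 36x + 2x^2.
dAVC/dx = -36 + 4x = 0 gives x = 9. min AVC = 174 - 36·9 + 2·9^2 = 12.
The firm shuts down for any P below $12.

$12 per unit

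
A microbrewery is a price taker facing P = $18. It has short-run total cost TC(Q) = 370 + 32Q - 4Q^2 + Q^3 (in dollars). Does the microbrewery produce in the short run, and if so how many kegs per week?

Strip out fixed cost: VC = 32Q - 4Q^2 + Q^3. Then AVC = 32 - 4Q + Q^2 and MC = 32 - 8Q + 3Q^2.
AVC is minimized where dAVC/dQ = -4 + 2Q = 0, at Q = 2; min AVC = 32 - 4·2 + 2^2 = $28.
With P < min AVC ($18 < $28), every unit sold adds to the loss.
The firm minimizes its loss by shutting down and losing only its fixed cost of $370.

Shut down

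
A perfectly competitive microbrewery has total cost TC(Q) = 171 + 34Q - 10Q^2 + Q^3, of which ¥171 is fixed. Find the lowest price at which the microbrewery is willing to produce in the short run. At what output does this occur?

¥9 per unit, at Q = 5

The firm shuts down when price falls below the minimum of average variable cost. AVC = VC/Q = 34 - 10Q + Q^2.
dAVC/dQ = -10 + 2Q = 0 gives Q = 5. min AVC = 34 - 10·5 + 5^2 = 9.
The firm shuts down for any P below ¥9.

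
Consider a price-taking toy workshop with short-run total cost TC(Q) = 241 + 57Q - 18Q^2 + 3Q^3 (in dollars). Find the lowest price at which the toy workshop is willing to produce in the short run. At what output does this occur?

The firm shuts down when price falls below the minimum of average variable cost. AVC = VC/Q = 57 - 18Q + 3Q^2.
dAVC/dQ = -18 + 6Q = 0 gives Q = 3. min AVC = 57 - 18·3 + 3·3^2 = 30.
So the shutdown price is $30.

$30 per unit, at Q = 3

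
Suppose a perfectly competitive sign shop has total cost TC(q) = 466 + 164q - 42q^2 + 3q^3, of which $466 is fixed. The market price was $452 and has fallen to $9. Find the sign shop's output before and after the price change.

Output falls from 12 to 0 (the firm shuts down)

AVC = 164 - 42q + 3q^2, minimized at q = 7 where min AVC = $17. MC = 164 - 84q + 9q^2.
With P = $452 above the shutdown price, P = MC gives q = 12.
At P = $9 < min AVC = $17, price no longer covers variable cost at any output, so the firm shuts down: q = 0.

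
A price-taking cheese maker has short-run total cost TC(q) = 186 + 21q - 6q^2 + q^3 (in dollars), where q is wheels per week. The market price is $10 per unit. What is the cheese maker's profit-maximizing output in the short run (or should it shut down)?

Strip out fixed cost: VC = 21q - 6q^2 + q^3. Then AVC = 21 - 6q + q^2 and MC = 21 - 12q + 3q^2.
The AVC parabola has its vertex at q = 6/2 = 3, where AVC = 21 - 6·3 + 3^2 = $12.
With P < min AVC ($10 < $12), every unit sold adds to the loss.
Best response: produce nothing and absorb the $186 fixed cost.

Shut down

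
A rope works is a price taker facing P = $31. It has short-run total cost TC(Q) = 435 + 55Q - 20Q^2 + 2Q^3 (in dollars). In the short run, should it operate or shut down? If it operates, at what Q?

Variable cost is VC = 55Q - 20Q^2 + 2Q^3, so AVC = VC/Q = 55 - 20Q + 2Q^2 and MC = dTC/dQ = 55 - 40Q + 6Q^2.
AVC is minimized where dAVC/dQ = -20 + 4Q = 0, at Q = 5; min AVC = 55 - 20·5 + 2·5^2 = $5.
P = $31 exceeds min AVC = $5, so the firm stays open.
Set P = MC: 31 = 55 - 40Q + 6Q^2 → 24 - 40Q + 6Q^2 = 0. The roots are Q = 2/3 and Q = 6; the profit-maximizing output is on the rising part of MC, so Q* = 6.
Check: AVC at Q = 6 is $7 ≤ P, so revenue covers variable cost.
Profit = P·Q − TC = 31·6 − 477 = -$291, a loss, but smaller than the $435 fixed cost the firm would lose by shutting down.

Produce at Q = 6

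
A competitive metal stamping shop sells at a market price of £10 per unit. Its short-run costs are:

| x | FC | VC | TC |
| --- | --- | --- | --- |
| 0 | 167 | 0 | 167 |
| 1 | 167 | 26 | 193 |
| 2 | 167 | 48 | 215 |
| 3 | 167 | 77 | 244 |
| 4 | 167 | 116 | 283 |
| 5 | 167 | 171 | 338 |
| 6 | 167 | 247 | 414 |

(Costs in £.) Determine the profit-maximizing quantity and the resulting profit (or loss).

Profit at each row (π = 10x − TC): x=0: -167; x=1: -183; x=2: -195; x=3: -214; x=4: -243; x=5: -288; x=6: -354.
Profit is highest at x = 0. Equivalently, the lowest AVC in the table is 48/2 ≈ £24 at x = 2, and P = £10 falls below it — price never covers variable cost, so the firm shuts down and loses only its fixed cost.

x = 0 (shut down); profit = -£167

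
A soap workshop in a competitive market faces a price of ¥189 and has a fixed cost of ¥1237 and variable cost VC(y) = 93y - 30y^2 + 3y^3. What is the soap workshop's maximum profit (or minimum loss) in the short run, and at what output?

AVC = 93 - 30y + 3y^2; min AVC = ¥18 at y = 5. Since P = ¥189 ≥ min AVC, the firm produces.
With MC = 93 - 60y + 9y^2, P = MC on the upward-sloping part at y* = 8.
TR = 189·8 = 1512. TC = 1237 + 360 = 1597. Profit = 1512 − 1597 = -¥85.
That loss of ¥85 beats the ¥1237 the firm would lose by shutting down; producing recovers ¥1152 of fixed cost.

Profit = -¥85 at y = 8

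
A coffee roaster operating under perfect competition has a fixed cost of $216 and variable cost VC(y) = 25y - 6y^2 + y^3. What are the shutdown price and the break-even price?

Shutdown price = min AVC. AVC = 25 - 6y + y^2, with vertex at y = 3 and minimum $16.
ATC = 216/y + 25 - 6y + y^2. Setting dATC/dy = −216/y^2 − 6 + 2y = 0 gives y = 6 (since 2·6^3 − 6·6^2 = 216).
min ATC = 216/6 + 25 − 6·6 + 6^2 = $61. That is the break-even price.
For $16 ≤ P < $61 the firm produces at a loss; below $16 it shuts down.

Shutdown price = $16; break-even price = $61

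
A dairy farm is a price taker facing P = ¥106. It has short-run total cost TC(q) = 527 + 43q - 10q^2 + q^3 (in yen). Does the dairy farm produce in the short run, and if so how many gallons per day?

Produce at q = 9

From TC, MC = TC'(q) = 43 - 20q + 3q^2 and AVC = VC/q = 43 - 10q + q^2.
AVC is minimized where dAVC/dq = -10 + 2q = 0, at q = 5; min AVC = 43 - 10·5 + 5^2 = ¥18.
Since P = ¥106 ≥ min AVC = ¥18, price covers variable cost and the firm should produce.
Set P = MC: 106 = 43 - 20q + 3q^2 → -63 - 20q + 3q^2 = 0. The roots are q = -7/3 and q = 9; the profit-maximizing output is on the rising part of MC, so q* = 9.
Check: AVC at q = 9 is ¥34 ≤ P, so revenue covers variable cost.
Profit = P·q − TC = 106·9 − 833 = ¥121.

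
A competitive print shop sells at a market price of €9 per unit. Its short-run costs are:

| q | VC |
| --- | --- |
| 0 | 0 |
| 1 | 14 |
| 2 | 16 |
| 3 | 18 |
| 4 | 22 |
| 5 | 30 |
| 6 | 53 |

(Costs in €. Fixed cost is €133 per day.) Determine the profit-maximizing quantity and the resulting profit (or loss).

q = 5; profit = -€118

Profit at each row (π = 9q − TC): q=0: -133; q=1: -138; q=2: -131; q=3: -124; q=4: -119; q=5: -118; q=6: -132.
Profit is maximized at q = 5. AVC there is 30/5 = €6 ≤ P, so producing beats shutting down (which would give -€133).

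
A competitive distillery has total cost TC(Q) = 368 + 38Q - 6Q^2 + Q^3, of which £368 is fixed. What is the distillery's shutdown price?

The shutdown price is the minimum of AVC. VC = 38Q - 6Q^2 + Q^3, so AVC = 38 - 6Q + Q^2.
At the minimum of AVC, MC = AVC. MC = 38 - 12Q + 3Q^2; setting MC = AVC gives 2Q^2 - 6Q = 0, so Q = 3. min AVC = 29.
The firm shuts down for any P below £29.

£29 per unit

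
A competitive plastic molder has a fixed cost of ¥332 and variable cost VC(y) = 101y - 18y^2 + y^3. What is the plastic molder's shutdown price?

¥20 per unit

The firm shuts down when price falls below the minimum of average variable cost. AVC = VC/y = 101 - 18y + y^2.
dAVC/dy = -18 + 2y = 0 gives y = 9. min AVC = 101 - 18·9 + 9^2 = 20.
So the shutdown price is ¥20.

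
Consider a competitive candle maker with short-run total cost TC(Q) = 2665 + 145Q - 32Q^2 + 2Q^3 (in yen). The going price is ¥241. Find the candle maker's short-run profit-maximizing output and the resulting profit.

Profit = -¥361 at Q = 12

AVC = 145 - 32Q + 2Q^2 has its minimum ¥17 at Q = 8; price ¥241 clears that bar, so the firm operates.
MC = 145 - 64Q + 6Q^2. Setting P = MC and taking the root on the rising branch gives Q* = 12.
TR = 241·12 = 2892. TC = 2665 + 588 = 3253. Profit = 2892 − 3253 = -¥361.
By producing, the firm covers all variable cost plus ¥2304 of fixed cost; shutting down would lose the full ¥2665.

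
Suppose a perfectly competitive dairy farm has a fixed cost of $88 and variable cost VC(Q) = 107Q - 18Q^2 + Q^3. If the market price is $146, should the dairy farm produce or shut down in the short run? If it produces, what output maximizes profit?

Variable cost is VC = 107Q - 18Q^2 + Q^3, so AVC = VC/Q = 107 - 18Q + Q^2 and MC = dTC/dQ = 107 - 36Q + 3Q^2.
AVC hits its minimum where MC = AVC, at Q = 9, giving min AVC = 107 - 18·9 + 9^2 = $26.
P = $146 exceeds min AVC = $26, so the firm stays open.
Solving P = MC: -39 - 36Q + 3Q^2 = 0 ⇒ Q = -1 or 13. On the upward-sloping branch, Q* = 13.
Check: AVC at Q = 13 is $42 ≤ P, so revenue covers variable cost.
Profit = P·Q − TC = 146·13 − 634 = $1264.

Produce at Q = 13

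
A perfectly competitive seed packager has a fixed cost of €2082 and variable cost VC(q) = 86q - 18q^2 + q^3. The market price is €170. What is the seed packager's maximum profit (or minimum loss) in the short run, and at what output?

AVC = 86 - 18q + q^2; min AVC = €5 at q = 9. Since P = €170 ≥ min AVC, the firm produces.
With MC = 86 - 36q + 3q^2, P = MC on the upward-sloping part at q* = 14.
TR = 170·14 = 2380. TC = 2082 + 420 = 2502. Profit = 2380 − 2502 = -€122.
Shutting down would mean losing the fixed cost of €2082, so operating at a loss of €122 is better by €1960.

Profit = -€122 at q = 14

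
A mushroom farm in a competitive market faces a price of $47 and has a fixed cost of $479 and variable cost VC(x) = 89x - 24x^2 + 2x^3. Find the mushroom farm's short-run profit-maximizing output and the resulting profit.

Profit = -$283 at x = 7

AVC = 89 - 24x + 2x^2 has its minimum $17 at x = 6; price $47 clears that bar, so the firm operates.
With MC = 89 - 48x + 6x^2, P = MC on the upward-sloping part at x* = 7.
TR = 47·7 = 329. TC = 479 + 133 = 612. Profit = 329 − 612 = -$283.
By producing, the firm covers all variable cost plus $196 of fixed cost; shutting down would lose the full $479.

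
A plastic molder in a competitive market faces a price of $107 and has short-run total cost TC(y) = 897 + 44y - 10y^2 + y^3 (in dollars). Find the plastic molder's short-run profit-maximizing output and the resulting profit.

AVC = 44 - 10y + y^2 has its minimum $19 at y = 5; price $107 clears that bar, so the firm operates.
With MC = 44 - 20y + 3y^2, P = MC on the upward-sloping part at y* = 9.
TR = 107·9 = 963. TC = 897 + 315 = 1212. Profit = 963 − 1212 = -$249.
That loss of $249 beats the $897 the firm would lose by shutting down; producing recovers $648 of fixed cost.

Profit = -$249 at y = 9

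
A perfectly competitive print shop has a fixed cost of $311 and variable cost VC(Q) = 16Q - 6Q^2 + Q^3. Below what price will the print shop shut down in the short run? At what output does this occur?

The firm shuts down when price falls below the minimum of average variable cost. AVC = VC/Q = 16 - 6Q + Q^2.
At the minimum of AVC, MC = AVC. MC = 16 - 12Q + 3Q^2; setting MC = AVC gives 2Q^2 - 6Q = 0, so Q = 3. min AVC = 7.
The firm shuts down for any P below $7.

$7 per unit, at Q = 3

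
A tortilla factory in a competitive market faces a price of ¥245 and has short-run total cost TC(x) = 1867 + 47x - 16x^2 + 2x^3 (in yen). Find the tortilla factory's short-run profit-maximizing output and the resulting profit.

AVC = 47 - 16x + 2x^2; min AVC = ¥15 at x = 4. Since P = ¥245 ≥ min AVC, the firm produces.
With MC = 47 - 32x + 6x^2, P = MC on the upward-sloping part at x* = 9.
TR = 245·9 = 2205. TC = 1867 + 585 = 2452. Profit = 2205 − 2452 = -¥247.
By producing, the firm covers all variable cost plus ¥1620 of fixed cost; shutting down would lose the full ¥1867.

Profit = -¥247 at x = 9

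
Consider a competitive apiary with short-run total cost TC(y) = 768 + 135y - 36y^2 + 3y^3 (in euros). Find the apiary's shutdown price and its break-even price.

Shutdown price = €27; break-even price = €135

Shutdown price = min AVC. AVC = 135 - 36y + 3y^2, with vertex at y = 6 and minimum €27.
ATC = 768/y + 135 - 36y + 3y^2. Setting dATC/dy = −768/y^2 − 36 + 6y = 0 gives y = 8 (since 6·8^3 − 36·8^2 = 768).
min ATC = 768/8 + 135 − 36·8 + 3·8^2 = €135. That is the break-even price.
For €27 ≤ P < €135 the firm produces at a loss; below €27 it shuts down.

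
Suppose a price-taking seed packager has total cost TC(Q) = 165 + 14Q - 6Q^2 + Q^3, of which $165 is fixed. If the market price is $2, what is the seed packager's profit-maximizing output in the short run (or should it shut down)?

Shut down

Variable cost is VC = 14Q - 6Q^2 + Q^3, so AVC = VC/Q = 14 - 6Q + Q^2 and MC = dTC/dQ = 14 - 12Q + 3Q^2.
AVC is minimized where dAVC/dQ = -6 + 2Q = 0, at Q = 3; min AVC = 14 - 6·3 + 3^2 = $5.
Since P = $2 < min AVC = $5, price fails to cover variable cost at any output.
Best response: produce nothing and absorb the $165 fixed cost.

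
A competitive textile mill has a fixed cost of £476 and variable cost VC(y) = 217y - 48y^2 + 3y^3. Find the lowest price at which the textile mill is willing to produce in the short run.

Short-run supply begins at min AVC. From VC = 217y - 48y^2 + 3y^3, AVC = 217 - 48y + 3y^2.
At the minimum of AVC, MC = AVC. MC = 217 - 96y + 9y^2; setting MC = AVC gives 6y^2 - 48y = 0, so y = 8. min AVC = 25.
For P < £25 the firm produces nothing.

£25 per unit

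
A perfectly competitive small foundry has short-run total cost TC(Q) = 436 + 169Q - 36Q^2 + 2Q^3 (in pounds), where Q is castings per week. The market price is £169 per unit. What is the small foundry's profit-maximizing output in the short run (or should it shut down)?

Produce at Q = 12

Variable cost is VC = 169Q - 36Q^2 + 2Q^3, so AVC = VC/Q = 169 - 36Q + 2Q^2 and MC = dTC/dQ = 169 - 72Q + 6Q^2.
The AVC parabola has its vertex at Q = 36/4 = 9, where AVC = 169 - 36·9 + 2·9^2 = £7.
Since P = £169 ≥ min AVC = £7, price covers variable cost and the firm should produce.
Solving P = MC: -72Q + 6Q^2 = 0 ⇒ Q = 0 or 12. On the upward-sloping branch, Q* = 12.
Check: AVC at Q = 12 is £25 ≤ P, so revenue covers variable cost.
Profit = P·Q − TC = 169·12 − 736 = £1292.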